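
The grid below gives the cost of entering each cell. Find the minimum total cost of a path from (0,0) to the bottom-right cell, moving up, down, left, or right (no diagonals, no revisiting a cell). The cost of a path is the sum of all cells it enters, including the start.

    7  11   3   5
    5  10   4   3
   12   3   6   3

31

Best path: [0,0] -> [0,1] -> [0,2] -> [1,2] -> [1,3] -> [2,3]
Cost: 7 + 11 + 3 + 4 + 3 + 3 = 31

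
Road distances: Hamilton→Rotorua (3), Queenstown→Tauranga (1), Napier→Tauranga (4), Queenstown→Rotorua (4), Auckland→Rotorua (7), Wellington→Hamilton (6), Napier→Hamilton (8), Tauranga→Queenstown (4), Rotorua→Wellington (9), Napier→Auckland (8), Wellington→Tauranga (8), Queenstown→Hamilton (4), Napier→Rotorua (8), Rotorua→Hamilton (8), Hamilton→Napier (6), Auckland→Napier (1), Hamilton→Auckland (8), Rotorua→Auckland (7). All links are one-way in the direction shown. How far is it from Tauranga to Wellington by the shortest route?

17

A few of the Tauranga→Wellington routes:
Tauranga → Queenstown → Hamilton → Rotorua → Wellington: 4 + 4 + 3 + 9 = 20
Tauranga → Queenstown → Hamilton → Auckland → Rotorua → Wellington: 4 + 4 + 8 + 7 + 9 = 32
Tauranga → Queenstown → Rotorua → Wellington: 4 + 4 + 9 = 17
Tauranga → Queenstown → Hamilton → Napier → Rotorua → Wellington: 4 + 4 + 6 + 8 + 9 = 31
The minimum is 17.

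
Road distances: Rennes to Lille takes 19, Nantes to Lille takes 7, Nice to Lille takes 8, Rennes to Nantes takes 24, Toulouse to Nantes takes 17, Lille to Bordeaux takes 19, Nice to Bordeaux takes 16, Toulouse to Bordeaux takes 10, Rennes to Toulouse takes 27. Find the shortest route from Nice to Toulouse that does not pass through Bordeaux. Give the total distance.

32

Some routes from Nice to Toulouse avoiding Bordeaux:
Nice → Lille → Nantes → Rennes → Toulouse: 8 + 7 + 24 + 27 = 66
Nice → Lille → Rennes → Toulouse: 8 + 19 + 27 = 54
Nice → Lille → Nantes → Toulouse: 8 + 7 + 17 = 32
The minimum is 32.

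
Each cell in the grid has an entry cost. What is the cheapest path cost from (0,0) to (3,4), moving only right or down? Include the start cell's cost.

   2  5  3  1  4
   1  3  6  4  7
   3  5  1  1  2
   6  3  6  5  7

22

Best path: [0,0] -> [1,0] -> [1,1] -> [2,1] -> [2,2] -> [2,3] -> [2,4] -> [3,4]
Cost: 2 + 1 + 3 + 5 + 1 + 1 + 2 + 7 = 22
(Top row then right column would cost 31.)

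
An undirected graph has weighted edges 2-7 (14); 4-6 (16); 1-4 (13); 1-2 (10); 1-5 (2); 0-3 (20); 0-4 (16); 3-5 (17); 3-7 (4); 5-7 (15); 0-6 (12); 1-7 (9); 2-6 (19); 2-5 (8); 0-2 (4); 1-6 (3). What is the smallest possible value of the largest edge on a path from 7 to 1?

Checking several routes:
7→2→0→6→1: max(14, 4, 12, 3) = 14
7→5→1: max(15, 2) = 15
7→2→1: max(14, 10) = 14
7→1: max(9) = 9
7→2→5→1: max(14, 8, 2) = 14
The minimum achievable maximum is 9.

9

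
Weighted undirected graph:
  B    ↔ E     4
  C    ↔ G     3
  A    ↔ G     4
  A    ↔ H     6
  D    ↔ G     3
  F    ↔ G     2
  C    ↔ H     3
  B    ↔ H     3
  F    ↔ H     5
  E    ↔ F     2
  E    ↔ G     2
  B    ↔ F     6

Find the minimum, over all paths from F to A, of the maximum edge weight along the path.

4

Comparing a few candidate routes:
F → H → C → G → A: max(5, 3, 3, 4) = 5
F → E → B → H → C → G → A: max(2, 4, 3, 3, 3, 4) = 4
F → G → A: max(2, 4) = 4
F → H → B → E → G → A: max(5, 3, 4, 2, 4) = 5
F → E → G → A: max(2, 2, 4) = 4
The minimum achievable maximum is 4.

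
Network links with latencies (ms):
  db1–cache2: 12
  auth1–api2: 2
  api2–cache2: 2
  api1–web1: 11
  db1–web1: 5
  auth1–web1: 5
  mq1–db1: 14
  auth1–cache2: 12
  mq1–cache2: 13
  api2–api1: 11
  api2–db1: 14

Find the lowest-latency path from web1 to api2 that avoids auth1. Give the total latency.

19

Paths from web1 to api2 avoiding auth1:
web1-db1-mq1-cache2-api2: 5 + 14 + 13 + 2 = 34
web1-db1-cache2-api2: 5 + 12 + 2 = 19
web1-db1-api2: 5 + 14 = 19
web1-api1-api2: 11 + 11 = 22
The minimum is 19 ms.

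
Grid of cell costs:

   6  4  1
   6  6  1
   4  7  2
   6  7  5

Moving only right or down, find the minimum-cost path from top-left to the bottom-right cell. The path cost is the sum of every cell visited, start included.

Best path: (0,0) → (0,1) → (0,2) → (1,2) → (2,2) → (3,2)
Cost: 6 + 4 + 1 + 1 + 2 + 5 = 19

19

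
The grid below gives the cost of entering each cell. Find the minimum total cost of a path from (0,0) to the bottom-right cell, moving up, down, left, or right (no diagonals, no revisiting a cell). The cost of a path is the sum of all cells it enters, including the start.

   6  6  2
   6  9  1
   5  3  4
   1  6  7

26

Cheapest: r0c0 r0c1 r0c2 r1c2 r2c2 r3c2
  6 + 6 + 2 + 1 + 4 + 7 = 26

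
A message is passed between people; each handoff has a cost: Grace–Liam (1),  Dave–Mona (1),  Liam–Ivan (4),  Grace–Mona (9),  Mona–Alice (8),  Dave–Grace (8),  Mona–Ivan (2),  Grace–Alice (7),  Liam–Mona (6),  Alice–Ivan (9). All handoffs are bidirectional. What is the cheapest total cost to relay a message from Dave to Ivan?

Some routes from Dave to Ivan:
Dave -> Mona -> Liam -> Ivan: 1 + 6 + 4 = 11
Dave -> Mona -> Grace -> Liam -> Ivan: 1 + 9 + 1 + 4 = 15
Dave -> Mona -> Ivan: 1 + 2 = 3
Dave -> Grace -> Liam -> Mona -> Ivan: 8 + 1 + 6 + 2 = 17
Dave -> Grace -> Liam -> Ivan: 8 + 1 + 4 = 13
Shortest: 3.

3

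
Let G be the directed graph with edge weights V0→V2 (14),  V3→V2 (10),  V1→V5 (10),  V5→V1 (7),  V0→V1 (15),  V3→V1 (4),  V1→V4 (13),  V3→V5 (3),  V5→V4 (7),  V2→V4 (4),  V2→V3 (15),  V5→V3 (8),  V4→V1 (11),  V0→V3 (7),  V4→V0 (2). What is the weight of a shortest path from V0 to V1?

Checking several routes:
V0 → V3 → V5 → V4 → V1: 7 + 3 + 7 + 11 = 28
V0 → V3 → V5 → V1: 7 + 3 + 7 = 17
V0 → V1: 15
V0 → V3 → V1: 7 + 4 = 11
Best route has total 11.

11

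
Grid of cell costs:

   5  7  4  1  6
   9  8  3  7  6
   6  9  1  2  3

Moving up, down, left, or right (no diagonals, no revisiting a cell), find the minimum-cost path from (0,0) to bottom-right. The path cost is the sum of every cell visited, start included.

Cheapest: [0,0] -> [0,1] -> [0,2] -> [1,2] -> [2,2] -> [2,3] -> [2,4]
  5 + 7 + 4 + 3 + 1 + 2 + 3 = 25

25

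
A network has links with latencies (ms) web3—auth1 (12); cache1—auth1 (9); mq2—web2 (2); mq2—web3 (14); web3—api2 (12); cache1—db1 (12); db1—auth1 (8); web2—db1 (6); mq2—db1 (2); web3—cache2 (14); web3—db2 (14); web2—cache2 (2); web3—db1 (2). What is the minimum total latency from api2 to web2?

18

Comparing a few candidate routes:
api2 -> web3 -> db1 -> web2: 12 + 2 + 6 = 20
api2 -> web3 -> db1 -> mq2 -> web2: 12 + 2 + 2 + 2 = 18
api2 -> web3 -> mq2 -> web2: 12 + 14 + 2 = 28
Best route has total 18 ms.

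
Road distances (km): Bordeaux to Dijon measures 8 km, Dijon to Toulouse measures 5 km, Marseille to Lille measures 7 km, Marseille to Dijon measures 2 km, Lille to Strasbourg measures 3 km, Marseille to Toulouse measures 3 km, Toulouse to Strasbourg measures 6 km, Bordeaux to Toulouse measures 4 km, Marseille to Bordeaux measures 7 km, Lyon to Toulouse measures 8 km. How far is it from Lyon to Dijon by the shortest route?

A few of the Lyon→Dijon routes:
Lyon - Toulouse - Bordeaux - Marseille - Dijon: 8 + 4 + 7 + 2 = 21
Lyon - Toulouse - Bordeaux - Dijon: 8 + 4 + 8 = 20
Lyon - Toulouse - Dijon: 8 + 5 = 13
Lyon - Toulouse - Marseille - Dijon: 8 + 3 + 2 = 13
The minimum is 13 km.

13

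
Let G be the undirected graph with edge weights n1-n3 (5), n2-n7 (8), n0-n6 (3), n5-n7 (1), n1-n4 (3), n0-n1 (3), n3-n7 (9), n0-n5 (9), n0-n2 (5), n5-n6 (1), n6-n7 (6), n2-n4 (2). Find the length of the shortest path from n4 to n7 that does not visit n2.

Candidate routes:
n4 - n1 - n0 - n6 - n7: 3 + 3 + 3 + 6 = 15
n4 - n1 - n3 - n7: 3 + 5 + 9 = 17
n4 - n1 - n0 - n6 - n5 - n7: 3 + 3 + 3 + 1 + 1 = 11
n4 - n1 - n0 - n5 - n7: 3 + 3 + 9 + 1 = 16
n4 - n1 - n0 - n5 - n6 - n7: 3 + 3 + 9 + 1 + 6 = 22
Shortest: 11.

11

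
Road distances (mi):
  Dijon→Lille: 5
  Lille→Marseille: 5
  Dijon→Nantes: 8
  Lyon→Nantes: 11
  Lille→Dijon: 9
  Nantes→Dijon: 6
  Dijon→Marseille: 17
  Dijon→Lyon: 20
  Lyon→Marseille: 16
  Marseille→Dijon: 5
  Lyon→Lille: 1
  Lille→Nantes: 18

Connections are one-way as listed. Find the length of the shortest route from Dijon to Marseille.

10

Routes from Dijon to Marseille:
Dijon - Lyon - Marseille: 20 + 16 = 36
Dijon - Lille - Marseille: 5 + 5 = 10
Dijon - Lyon - Lille - Marseille: 20 + 1 + 5 = 26
Dijon - Marseille: 17
The minimum is 10 mi.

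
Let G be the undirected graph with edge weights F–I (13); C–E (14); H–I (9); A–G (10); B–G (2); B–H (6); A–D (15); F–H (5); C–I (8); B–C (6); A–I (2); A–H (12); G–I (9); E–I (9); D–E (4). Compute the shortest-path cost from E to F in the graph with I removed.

Checking several routes:
E - D - A - G - B - H - F: 4 + 15 + 10 + 2 + 6 + 5 = 42
E - C - B - H - F: 14 + 6 + 6 + 5 = 31
E - D - A - H - F: 4 + 15 + 12 + 5 = 36
The minimum is 31.

31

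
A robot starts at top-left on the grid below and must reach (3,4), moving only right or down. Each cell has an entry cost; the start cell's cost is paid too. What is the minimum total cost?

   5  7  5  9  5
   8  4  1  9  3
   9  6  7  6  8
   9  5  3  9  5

Best path: [0,0]→[0,1]→[1,1]→[1,2]→[2,2]→[3,2]→[3,3]→[3,4]
Cost: 5 + 7 + 4 + 1 + 7 + 3 + 9 + 5 = 41
For comparison, the top-then-right route costs 47.

41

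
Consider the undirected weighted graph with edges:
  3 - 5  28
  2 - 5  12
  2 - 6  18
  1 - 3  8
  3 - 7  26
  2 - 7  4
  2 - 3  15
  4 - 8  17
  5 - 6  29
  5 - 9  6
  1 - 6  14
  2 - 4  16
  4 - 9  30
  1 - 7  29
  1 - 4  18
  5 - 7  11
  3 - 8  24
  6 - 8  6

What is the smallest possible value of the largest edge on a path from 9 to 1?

15

Checking several routes:
9-5-2-4-8-6-1: max(6, 12, 16, 17, 6, 14) = 17
9-5-7-2-3-1: max(6, 11, 4, 15, 8) = 15
9-5-2-3-1: max(6, 12, 15, 8) = 15
9-5-7-2-4-8-6-1: max(6, 11, 4, 16, 17, 6, 14) = 17
Best route has worst link 15.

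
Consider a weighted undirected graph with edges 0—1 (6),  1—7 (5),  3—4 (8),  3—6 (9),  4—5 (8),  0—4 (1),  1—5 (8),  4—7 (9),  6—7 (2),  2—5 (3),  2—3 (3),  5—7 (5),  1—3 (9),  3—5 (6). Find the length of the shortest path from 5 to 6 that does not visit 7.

Checking several routes:
5-4-3-6: 8 + 8 + 9 = 25
5-1-0-4-3-6: 8 + 6 + 1 + 8 + 9 = 32
5-1-3-6: 8 + 9 + 9 = 26
5-2-3-6: 3 + 3 + 9 = 15
5-3-6: 6 + 9 = 15
Shortest: 15.

15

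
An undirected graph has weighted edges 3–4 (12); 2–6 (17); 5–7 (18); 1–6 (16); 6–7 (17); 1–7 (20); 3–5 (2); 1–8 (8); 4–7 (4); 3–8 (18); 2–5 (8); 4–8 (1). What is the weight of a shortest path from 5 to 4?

A few of the 5→4 routes:
5 -> 7 -> 1 -> 8 -> 4: 18 + 20 + 8 + 1 = 47
5 -> 2 -> 6 -> 1 -> 8 -> 4: 8 + 17 + 16 + 8 + 1 = 50
5 -> 3 -> 4: 2 + 12 = 14
5 -> 2 -> 6 -> 7 -> 4: 8 + 17 + 17 + 4 = 46
5 -> 3 -> 8 -> 4: 2 + 18 + 1 = 21
5 -> 7 -> 4: 18 + 4 = 22
Shortest: 14.

14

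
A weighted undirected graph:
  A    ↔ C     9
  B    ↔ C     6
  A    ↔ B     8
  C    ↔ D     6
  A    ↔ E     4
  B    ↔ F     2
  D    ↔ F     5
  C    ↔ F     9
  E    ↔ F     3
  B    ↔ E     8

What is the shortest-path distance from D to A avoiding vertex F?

15

Candidate routes:
D → C → A: 6 + 9 = 15
D → C → B → E → A: 6 + 6 + 8 + 4 = 24
D → C → B → A: 6 + 6 + 8 = 20
The minimum is 15.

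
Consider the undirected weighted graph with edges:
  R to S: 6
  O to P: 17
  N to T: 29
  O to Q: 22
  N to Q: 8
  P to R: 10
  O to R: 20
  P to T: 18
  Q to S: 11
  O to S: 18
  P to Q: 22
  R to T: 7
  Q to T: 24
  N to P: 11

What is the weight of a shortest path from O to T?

27

A few of the O→T routes:
O - P - R - T: 17 + 10 + 7 = 34
O - R - T: 20 + 7 = 27
O - S - R - T: 18 + 6 + 7 = 31
Best route has total 27.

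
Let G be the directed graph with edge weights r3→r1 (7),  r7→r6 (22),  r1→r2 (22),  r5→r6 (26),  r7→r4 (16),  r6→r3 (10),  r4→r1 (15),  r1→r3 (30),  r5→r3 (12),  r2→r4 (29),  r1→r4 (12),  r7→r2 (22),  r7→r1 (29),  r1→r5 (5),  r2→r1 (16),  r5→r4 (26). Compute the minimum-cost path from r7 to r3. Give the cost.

32

A few of the r7→r3 routes:
r7→r4→r1→r3: 16 + 15 + 30 = 61
r7→r2→r1→r5→r3: 22 + 16 + 5 + 12 = 55
r7→r6→r3: 22 + 10 = 32
r7→r1→r5→r3: 29 + 5 + 12 = 46
r7→r4→r1→r5→r3: 16 + 15 + 5 + 12 = 48
r7→r1→r3: 29 + 30 = 59
Shortest: 32.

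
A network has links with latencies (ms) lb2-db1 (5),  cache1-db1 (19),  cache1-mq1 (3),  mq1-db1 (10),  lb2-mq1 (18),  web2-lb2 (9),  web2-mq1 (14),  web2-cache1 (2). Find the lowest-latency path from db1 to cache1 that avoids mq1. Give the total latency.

Paths from db1 to cache1 avoiding mq1:
db1-lb2-web2-cache1: 5 + 9 + 2 = 16
db1-cache1: 19
The minimum is 16 ms.

16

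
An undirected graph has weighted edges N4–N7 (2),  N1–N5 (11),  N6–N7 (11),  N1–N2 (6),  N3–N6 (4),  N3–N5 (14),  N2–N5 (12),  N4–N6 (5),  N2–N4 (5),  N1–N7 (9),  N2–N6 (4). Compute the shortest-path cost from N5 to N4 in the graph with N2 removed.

Routes from N5 to N4 avoiding N2:
N5-N3-N6-N4: 14 + 4 + 5 = 23
N5-N1-N7-N4: 11 + 9 + 2 = 22
N5-N1-N7-N6-N4: 11 + 9 + 11 + 5 = 36
N5-N3-N6-N7-N4: 14 + 4 + 11 + 2 = 31
The minimum is 22.

22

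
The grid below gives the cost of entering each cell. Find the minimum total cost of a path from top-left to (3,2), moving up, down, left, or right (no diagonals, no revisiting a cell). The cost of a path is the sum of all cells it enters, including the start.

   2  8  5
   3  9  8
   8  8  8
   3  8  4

28

Take r0c0→r1c0→r2c0→r3c0→r3c1→r3c2 for a total of 2 + 3 + 8 + 3 + 8 + 4 = 28.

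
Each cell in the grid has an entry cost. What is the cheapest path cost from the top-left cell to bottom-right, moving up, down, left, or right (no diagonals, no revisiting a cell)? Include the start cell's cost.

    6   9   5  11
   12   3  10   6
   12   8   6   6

Take r0c0 r0c1 r1c1 r2c1 r2c2 r2c3 for a total of 6 + 9 + 3 + 8 + 6 + 6 = 38.

38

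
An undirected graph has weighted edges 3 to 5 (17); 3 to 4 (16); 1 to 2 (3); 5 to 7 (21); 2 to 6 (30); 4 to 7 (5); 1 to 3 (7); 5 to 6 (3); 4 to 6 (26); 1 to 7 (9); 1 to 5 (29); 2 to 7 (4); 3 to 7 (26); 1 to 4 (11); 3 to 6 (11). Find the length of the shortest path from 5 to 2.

24

Some routes from 5 to 2:
5 → 7 → 2: 21 + 4 = 25
5 → 3 → 1 → 2: 17 + 7 + 3 = 27
5 → 6 → 3 → 1 → 2: 3 + 11 + 7 + 3 = 24
The minimum is 24.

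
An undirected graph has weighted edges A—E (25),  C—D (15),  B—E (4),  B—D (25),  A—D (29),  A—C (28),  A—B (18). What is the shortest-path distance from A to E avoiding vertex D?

22

Routes from A to E avoiding D:
A-E: 25
A-B-E: 18 + 4 = 22
Best route has total 22.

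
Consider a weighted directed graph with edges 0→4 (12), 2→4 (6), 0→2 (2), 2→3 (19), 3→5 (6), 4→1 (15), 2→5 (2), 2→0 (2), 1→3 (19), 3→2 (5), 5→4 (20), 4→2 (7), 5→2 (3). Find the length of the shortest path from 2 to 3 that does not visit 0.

Candidate routes:
2 - 4 - 1 - 3: 6 + 15 + 19 = 40
2 - 5 - 4 - 1 - 3: 2 + 20 + 15 + 19 = 56
2 - 3: 19
The minimum is 19.

19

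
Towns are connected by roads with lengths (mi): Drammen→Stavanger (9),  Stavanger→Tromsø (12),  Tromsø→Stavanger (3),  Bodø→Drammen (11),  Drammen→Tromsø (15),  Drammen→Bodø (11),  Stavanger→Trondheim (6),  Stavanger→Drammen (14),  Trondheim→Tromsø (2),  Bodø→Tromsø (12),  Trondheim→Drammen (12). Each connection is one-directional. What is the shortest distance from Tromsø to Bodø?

Candidate routes:
Tromsø→Stavanger→Trondheim→Drammen→Bodø: 3 + 6 + 12 + 11 = 32
Tromsø→Stavanger→Drammen→Bodø: 3 + 14 + 11 = 28
The minimum is 28 mi.

28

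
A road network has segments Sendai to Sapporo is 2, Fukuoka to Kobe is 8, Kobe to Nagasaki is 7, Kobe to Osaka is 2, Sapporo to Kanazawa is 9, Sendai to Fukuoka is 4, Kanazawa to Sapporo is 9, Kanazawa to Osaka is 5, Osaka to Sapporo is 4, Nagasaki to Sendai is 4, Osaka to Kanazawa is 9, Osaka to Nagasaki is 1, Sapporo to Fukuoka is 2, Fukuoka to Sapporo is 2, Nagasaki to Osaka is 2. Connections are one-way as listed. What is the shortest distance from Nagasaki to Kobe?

A few of the Nagasaki→Kobe routes:
Nagasaki→Sendai→Fukuoka→Kobe: 4 + 4 + 8 = 16
Nagasaki→Sendai→Sapporo→Fukuoka→Kobe: 4 + 2 + 2 + 8 = 16
Nagasaki→Osaka→Sapporo→Fukuoka→Kobe: 2 + 4 + 2 + 8 = 16
Shortest: 16.

16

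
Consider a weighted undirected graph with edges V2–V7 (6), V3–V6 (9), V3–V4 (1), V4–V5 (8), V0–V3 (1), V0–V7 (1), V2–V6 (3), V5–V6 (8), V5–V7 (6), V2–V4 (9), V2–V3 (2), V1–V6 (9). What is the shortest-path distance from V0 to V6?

A few of the V0→V6 routes:
V0→V3→V4→V2→V6: 1 + 1 + 9 + 3 = 14
V0→V3→V6: 1 + 9 = 10
V0→V3→V2→V6: 1 + 2 + 3 = 6
V0→V7→V2→V6: 1 + 6 + 3 = 10
Shortest: 6.

6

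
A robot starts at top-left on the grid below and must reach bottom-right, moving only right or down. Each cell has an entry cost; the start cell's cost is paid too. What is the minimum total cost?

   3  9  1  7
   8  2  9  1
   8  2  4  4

Path (0,0) (1,0) (1,1) (2,1) (2,2) (2,3): 3 + 8 + 2 + 2 + 4 + 4 = 23.
For comparison, the top-then-right route costs 25.

23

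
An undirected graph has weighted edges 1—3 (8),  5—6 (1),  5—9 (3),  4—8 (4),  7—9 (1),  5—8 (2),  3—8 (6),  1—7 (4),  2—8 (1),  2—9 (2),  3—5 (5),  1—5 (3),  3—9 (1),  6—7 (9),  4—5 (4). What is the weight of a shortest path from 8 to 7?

4

A few of the 8→7 routes:
8→2→9→7: 1 + 2 + 1 = 4
8→5→3→9→7: 2 + 5 + 1 + 1 = 9
8→3→9→7: 6 + 1 + 1 = 8
8→5→9→7: 2 + 3 + 1 = 6
The minimum is 4.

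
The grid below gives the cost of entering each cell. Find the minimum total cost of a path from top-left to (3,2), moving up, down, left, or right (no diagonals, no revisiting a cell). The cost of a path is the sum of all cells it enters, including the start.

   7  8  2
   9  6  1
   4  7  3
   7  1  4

Path (0,0) (0,1) (0,2) (1,2) (2,2) (3,2): 7 + 8 + 2 + 1 + 3 + 4 = 25.

25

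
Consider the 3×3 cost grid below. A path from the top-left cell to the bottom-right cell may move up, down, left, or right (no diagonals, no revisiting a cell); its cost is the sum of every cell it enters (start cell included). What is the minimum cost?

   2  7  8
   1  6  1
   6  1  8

One optimal route is [0,0] -> [1,0] -> [1,1] -> [1,2] -> [2,2].
Its cost is 2 + 1 + 6 + 1 + 8 = 18.

18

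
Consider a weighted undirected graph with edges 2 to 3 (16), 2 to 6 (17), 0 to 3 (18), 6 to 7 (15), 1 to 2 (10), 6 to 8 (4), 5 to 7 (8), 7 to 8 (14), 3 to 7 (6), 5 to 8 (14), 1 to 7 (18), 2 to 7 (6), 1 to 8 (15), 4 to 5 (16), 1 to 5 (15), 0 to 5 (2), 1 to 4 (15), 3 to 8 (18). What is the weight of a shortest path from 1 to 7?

Checking several routes:
1→2→7: 10 + 6 = 16
1→5→7: 15 + 8 = 23
1→2→3→7: 10 + 16 + 6 = 32
1→8→7: 15 + 14 = 29
1→8→6→7: 15 + 4 + 15 = 34
1→7: 18
Best route has total 16.

16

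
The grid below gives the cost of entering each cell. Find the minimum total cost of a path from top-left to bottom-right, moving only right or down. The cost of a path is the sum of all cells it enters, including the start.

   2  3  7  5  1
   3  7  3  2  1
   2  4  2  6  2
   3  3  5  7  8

Path (0,0) -> (0,1) -> (0,2) -> (1,2) -> (1,3) -> (1,4) -> (2,4) -> (3,4): 2 + 3 + 7 + 3 + 2 + 1 + 2 + 8 = 28.

28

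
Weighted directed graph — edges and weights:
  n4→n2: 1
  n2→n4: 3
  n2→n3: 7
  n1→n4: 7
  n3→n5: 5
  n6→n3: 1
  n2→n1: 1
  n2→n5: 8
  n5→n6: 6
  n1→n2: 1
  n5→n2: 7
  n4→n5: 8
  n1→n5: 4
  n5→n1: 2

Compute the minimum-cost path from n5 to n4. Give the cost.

A few of the n5→n4 routes:
n5→n2→n4: 7 + 3 = 10
n5→n1→n2→n4: 2 + 1 + 3 = 6
n5→n1→n4: 2 + 7 = 9
Best route has total 6.

6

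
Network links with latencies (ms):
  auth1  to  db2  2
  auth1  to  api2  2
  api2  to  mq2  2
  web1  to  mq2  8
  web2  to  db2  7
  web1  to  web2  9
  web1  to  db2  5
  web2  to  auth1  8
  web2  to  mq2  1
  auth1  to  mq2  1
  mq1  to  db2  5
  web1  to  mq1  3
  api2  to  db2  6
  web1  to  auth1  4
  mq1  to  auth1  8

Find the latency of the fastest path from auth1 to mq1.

Comparing a few candidate routes:
auth1-db2-mq1: 2 + 5 = 7
auth1-api2-db2-mq1: 2 + 6 + 5 = 13
auth1-db2-web1-mq1: 2 + 5 + 3 = 10
auth1-mq1: 8
auth1-mq2-web1-mq1: 1 + 8 + 3 = 12
auth1-web1-mq1: 4 + 3 = 7
The minimum is 7 ms.

7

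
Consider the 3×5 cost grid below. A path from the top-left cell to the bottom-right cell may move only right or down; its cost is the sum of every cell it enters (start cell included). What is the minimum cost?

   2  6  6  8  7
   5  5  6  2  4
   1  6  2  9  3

Cheapest: r0c0 -> r1c0 -> r1c1 -> r1c2 -> r1c3 -> r1c4 -> r2c4
  2 + 5 + 5 + 6 + 2 + 4 + 3 = 27

27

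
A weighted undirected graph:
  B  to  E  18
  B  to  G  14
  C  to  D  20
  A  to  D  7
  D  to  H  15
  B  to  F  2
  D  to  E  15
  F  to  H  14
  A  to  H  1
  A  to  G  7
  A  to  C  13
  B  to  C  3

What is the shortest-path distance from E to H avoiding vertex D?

34

Routes from E to H avoiding D:
E → B → F → H: 18 + 2 + 14 = 34
E → B → C → A → H: 18 + 3 + 13 + 1 = 35
E → B → G → A → H: 18 + 14 + 7 + 1 = 40
Best route has total 34.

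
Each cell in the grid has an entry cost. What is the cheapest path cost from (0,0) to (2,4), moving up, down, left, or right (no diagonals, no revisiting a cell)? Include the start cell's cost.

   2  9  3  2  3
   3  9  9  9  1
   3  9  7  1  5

Best path: [0,0] [0,1] [0,2] [0,3] [0,4] [1,4] [2,4]
Cost: 2 + 9 + 3 + 2 + 3 + 1 + 5 = 25

25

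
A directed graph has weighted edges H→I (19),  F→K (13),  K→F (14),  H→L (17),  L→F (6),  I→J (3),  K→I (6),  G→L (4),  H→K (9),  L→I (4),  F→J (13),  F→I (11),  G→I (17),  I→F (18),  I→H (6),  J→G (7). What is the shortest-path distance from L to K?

Checking several routes:
L→F→I→H→K: 6 + 11 + 6 + 9 = 32
L→I→F→K: 4 + 18 + 13 = 35
L→F→K: 6 + 13 = 19
L→I→H→K: 4 + 6 + 9 = 19
Best route has total 19.

19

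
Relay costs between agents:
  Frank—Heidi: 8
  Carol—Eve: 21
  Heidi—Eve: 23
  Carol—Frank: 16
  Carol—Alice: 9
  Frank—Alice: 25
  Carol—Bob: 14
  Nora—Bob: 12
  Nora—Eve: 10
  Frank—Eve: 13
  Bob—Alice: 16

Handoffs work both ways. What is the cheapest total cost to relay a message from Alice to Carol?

Some routes from Alice to Carol:
Alice→Carol: 9
Alice→Frank→Carol: 25 + 16 = 41
Alice→Frank→Eve→Carol: 25 + 13 + 21 = 59
Alice→Bob→Nora→Eve→Carol: 16 + 12 + 10 + 21 = 59
Alice→Bob→Nora→Eve→Frank→Carol: 16 + 12 + 10 + 13 + 16 = 67
Alice→Bob→Carol: 16 + 14 = 30
The minimum is 9.

9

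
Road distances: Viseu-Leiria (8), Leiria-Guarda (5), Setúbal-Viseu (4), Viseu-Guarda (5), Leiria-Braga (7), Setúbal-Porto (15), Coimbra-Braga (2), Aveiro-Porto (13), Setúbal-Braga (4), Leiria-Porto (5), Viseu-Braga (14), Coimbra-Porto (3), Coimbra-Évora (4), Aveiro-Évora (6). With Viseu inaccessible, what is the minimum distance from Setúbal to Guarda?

16

A few of the Setúbal→Guarda routes:
Setúbal→Braga→Coimbra→Porto→Leiria→Guarda: 4 + 2 + 3 + 5 + 5 = 19
Setúbal→Porto→Leiria→Guarda: 15 + 5 + 5 = 25
Setúbal→Braga→Leiria→Guarda: 4 + 7 + 5 = 16
Best route has total 16.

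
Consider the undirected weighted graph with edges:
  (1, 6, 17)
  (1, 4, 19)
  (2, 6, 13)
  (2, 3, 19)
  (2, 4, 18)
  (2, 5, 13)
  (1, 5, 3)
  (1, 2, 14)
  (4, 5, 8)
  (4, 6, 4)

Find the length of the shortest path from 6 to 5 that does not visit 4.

20

Routes from 6 to 5 avoiding 4:
6 → 2 → 5: 13 + 13 = 26
6 → 2 → 1 → 5: 13 + 14 + 3 = 30
6 → 1 → 5: 17 + 3 = 20
6 → 1 → 2 → 5: 17 + 14 + 13 = 44
Shortest: 20.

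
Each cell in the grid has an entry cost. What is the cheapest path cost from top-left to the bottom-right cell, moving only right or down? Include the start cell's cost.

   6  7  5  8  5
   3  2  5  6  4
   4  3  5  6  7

Path (0,0)→(1,0)→(1,1)→(2,1)→(2,2)→(2,3)→(2,4): 6 + 3 + 2 + 3 + 5 + 6 + 7 = 32.

32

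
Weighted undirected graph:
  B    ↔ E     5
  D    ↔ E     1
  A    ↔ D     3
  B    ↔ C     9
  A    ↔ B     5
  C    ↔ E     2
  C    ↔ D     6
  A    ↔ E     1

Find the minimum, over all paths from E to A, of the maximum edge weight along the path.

Comparing a few candidate routes:
E→C→D→A: max(2, 6, 3) = 6
E→A: max(1) = 1
E→B→C→D→A: max(5, 9, 6, 3) = 9
E→D→A: max(1, 3) = 3
E→B→A: max(5, 5) = 5
The minimum achievable maximum is 1.

1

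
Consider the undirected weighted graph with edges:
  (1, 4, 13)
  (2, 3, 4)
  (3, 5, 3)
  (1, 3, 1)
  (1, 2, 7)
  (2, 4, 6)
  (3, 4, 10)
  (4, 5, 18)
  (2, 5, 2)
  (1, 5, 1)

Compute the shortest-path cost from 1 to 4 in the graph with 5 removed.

11

Routes from 1 to 4 avoiding 5:
1→2→3→4: 7 + 4 + 10 = 21
1→4: 13
1→3→2→4: 1 + 4 + 6 = 11
1→2→4: 7 + 6 = 13
1→3→4: 1 + 10 = 11
The minimum is 11.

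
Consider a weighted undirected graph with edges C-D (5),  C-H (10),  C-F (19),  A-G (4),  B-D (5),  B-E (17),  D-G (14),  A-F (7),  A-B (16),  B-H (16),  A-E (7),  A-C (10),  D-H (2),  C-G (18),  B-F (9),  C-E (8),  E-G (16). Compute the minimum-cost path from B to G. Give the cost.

19

Checking several routes:
B→A→G: 16 + 4 = 20
B→D→G: 5 + 14 = 19
B→F→A→G: 9 + 7 + 4 = 20
The minimum is 19.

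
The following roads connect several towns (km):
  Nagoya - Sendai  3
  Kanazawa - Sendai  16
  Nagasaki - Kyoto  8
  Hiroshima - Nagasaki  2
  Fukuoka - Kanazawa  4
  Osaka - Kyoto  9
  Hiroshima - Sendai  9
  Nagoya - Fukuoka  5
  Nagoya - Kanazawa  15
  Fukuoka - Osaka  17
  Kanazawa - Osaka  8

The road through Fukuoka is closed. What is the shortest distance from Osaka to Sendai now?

24

Paths from Osaka to Sendai avoiding Fukuoka:
Osaka - Kanazawa - Sendai: 8 + 16 = 24
Osaka - Kyoto - Nagasaki - Hiroshima - Sendai: 9 + 8 + 2 + 9 = 28
Osaka - Kanazawa - Nagoya - Sendai: 8 + 15 + 3 = 26
Best route has total 24 km.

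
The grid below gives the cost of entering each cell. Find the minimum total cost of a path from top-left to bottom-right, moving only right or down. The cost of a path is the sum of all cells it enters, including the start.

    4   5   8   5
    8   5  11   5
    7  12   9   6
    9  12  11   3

36

Take (0,0)→(0,1)→(0,2)→(0,3)→(1,3)→(2,3)→(3,3) for a total of 4 + 5 + 8 + 5 + 5 + 6 + 3 = 36.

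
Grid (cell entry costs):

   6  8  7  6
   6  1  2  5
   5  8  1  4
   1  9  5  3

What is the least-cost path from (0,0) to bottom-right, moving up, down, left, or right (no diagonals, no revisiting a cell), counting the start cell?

Cheapest: (0,0) -> (1,0) -> (1,1) -> (1,2) -> (2,2) -> (2,3) -> (3,3)
  6 + 6 + 1 + 2 + 1 + 4 + 3 = 23

23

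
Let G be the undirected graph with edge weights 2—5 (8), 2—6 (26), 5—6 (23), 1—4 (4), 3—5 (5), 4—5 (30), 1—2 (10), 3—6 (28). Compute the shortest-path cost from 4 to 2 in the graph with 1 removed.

Routes from 4 to 2 avoiding 1:
4 → 5 → 2: 30 + 8 = 38
4 → 5 → 6 → 2: 30 + 23 + 26 = 79
4 → 5 → 3 → 6 → 2: 30 + 5 + 28 + 26 = 89
Shortest: 38.

38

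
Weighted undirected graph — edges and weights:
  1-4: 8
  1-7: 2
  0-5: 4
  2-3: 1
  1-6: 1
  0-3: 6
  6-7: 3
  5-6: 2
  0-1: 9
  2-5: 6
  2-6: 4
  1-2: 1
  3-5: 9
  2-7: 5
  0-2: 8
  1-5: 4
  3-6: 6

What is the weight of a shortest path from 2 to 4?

A few of the 2→4 routes:
2→3→6→1→4: 1 + 6 + 1 + 8 = 16
2→6→1→4: 4 + 1 + 8 = 13
2→1→4: 1 + 8 = 9
2→6→7→1→4: 4 + 3 + 2 + 8 = 17
2→7→1→4: 5 + 2 + 8 = 15
2→7→6→1→4: 5 + 3 + 1 + 8 = 17
The minimum is 9.

9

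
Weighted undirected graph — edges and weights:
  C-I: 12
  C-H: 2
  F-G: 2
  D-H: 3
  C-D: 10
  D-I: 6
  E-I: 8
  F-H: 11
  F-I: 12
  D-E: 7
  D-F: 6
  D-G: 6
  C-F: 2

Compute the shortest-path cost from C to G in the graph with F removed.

11

Candidate routes:
C → H → D → G: 2 + 3 + 6 = 11
C → I → E → D → G: 12 + 8 + 7 + 6 = 33
C → I → D → G: 12 + 6 + 6 = 24
C → D → G: 10 + 6 = 16
Best route has total 11.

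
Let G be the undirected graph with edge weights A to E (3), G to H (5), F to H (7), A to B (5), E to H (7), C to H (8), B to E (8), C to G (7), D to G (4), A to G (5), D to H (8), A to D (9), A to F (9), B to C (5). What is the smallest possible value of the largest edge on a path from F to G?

Comparing a few candidate routes:
F - H - C - B - A - G: max(7, 8, 5, 5, 5) = 8
F - H - E - A - G: max(7, 7, 3, 5) = 7
F - H - C - B - E - A - G: max(7, 8, 5, 8, 3, 5) = 8
F - H - G: max(7, 5) = 7
F - H - E - A - B - C - G: max(7, 7, 3, 5, 5, 7) = 7
Smallest bottleneck: 7.

7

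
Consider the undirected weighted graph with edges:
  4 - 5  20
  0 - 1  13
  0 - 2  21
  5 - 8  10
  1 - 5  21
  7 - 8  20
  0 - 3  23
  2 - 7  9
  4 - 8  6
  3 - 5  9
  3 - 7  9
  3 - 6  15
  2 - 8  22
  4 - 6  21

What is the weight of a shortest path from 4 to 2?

28

Checking several routes:
4→8→7→2: 6 + 20 + 9 = 35
4→8→2: 6 + 22 = 28
4→8→5→3→7→2: 6 + 10 + 9 + 9 + 9 = 43
Shortest: 28.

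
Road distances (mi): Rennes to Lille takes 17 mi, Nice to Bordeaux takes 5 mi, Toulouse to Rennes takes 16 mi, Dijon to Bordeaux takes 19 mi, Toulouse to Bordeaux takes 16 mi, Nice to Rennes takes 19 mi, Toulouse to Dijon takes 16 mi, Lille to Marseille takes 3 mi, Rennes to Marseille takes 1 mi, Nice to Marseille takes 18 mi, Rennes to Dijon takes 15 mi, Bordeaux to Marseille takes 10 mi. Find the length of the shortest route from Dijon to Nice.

A few of the Dijon→Nice routes:
Dijon - Bordeaux - Nice: 19 + 5 = 24
Dijon - Rennes - Marseille - Bordeaux - Nice: 15 + 1 + 10 + 5 = 31
Dijon - Rennes - Nice: 15 + 19 = 34
Shortest: 24 mi.

24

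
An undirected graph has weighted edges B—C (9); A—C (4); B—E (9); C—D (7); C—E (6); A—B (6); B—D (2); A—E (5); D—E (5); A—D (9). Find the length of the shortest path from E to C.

Checking several routes:
E → C: 6
E → D → C: 5 + 7 = 12
E → A → C: 5 + 4 = 9
E → D → B → C: 5 + 2 + 9 = 16
The minimum is 6.

6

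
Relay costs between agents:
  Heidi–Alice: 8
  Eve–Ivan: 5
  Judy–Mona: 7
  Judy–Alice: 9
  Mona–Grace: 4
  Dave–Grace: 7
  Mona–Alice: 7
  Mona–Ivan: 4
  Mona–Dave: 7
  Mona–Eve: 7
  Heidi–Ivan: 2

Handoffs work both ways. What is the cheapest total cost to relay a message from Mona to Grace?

4

Paths from Mona to Grace:
Mona-Grace: 4
Mona-Dave-Grace: 7 + 7 = 14
The minimum is 4.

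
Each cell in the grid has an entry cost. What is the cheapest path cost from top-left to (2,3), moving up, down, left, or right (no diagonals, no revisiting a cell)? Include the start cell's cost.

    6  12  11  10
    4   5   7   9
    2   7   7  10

One optimal route is [0,0] [1,0] [2,0] [2,1] [2,2] [2,3].
Its cost is 6 + 4 + 2 + 7 + 7 + 10 = 36.

36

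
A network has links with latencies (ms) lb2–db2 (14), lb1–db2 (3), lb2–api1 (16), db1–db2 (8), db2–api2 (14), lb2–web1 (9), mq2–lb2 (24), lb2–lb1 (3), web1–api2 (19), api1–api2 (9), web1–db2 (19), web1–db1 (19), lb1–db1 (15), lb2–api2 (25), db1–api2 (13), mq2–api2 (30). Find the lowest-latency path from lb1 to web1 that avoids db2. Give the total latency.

12

A few of the lb1→web1 routes:
lb1 -> lb2 -> web1: 3 + 9 = 12
lb1 -> db1 -> web1: 15 + 19 = 34
lb1 -> db1 -> api2 -> web1: 15 + 13 + 19 = 47
The minimum is 12 ms.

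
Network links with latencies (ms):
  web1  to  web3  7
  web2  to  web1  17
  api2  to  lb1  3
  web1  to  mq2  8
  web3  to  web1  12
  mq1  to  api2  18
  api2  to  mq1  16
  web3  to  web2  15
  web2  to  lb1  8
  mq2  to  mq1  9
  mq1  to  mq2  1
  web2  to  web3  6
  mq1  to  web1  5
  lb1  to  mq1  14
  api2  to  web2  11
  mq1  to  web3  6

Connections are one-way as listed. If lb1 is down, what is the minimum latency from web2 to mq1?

34

Routes from web2 to mq1 avoiding lb1:
web2 - web1 - mq2 - mq1: 17 + 8 + 9 = 34
web2 - web3 - web1 - mq2 - mq1: 6 + 12 + 8 + 9 = 35
Best route has total 34 ms.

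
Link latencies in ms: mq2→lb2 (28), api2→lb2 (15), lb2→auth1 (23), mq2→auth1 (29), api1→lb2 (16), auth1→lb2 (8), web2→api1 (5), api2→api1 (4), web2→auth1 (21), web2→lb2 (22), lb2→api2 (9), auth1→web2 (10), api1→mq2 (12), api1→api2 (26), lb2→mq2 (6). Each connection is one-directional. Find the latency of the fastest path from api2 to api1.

4

Paths from api2 to api1:
api2 → lb2 → mq2 → auth1 → web2 → api1: 15 + 6 + 29 + 10 + 5 = 65
api2 → lb2 → auth1 → web2 → api1: 15 + 23 + 10 + 5 = 53
api2 → api1: 4
Shortest: 4 ms.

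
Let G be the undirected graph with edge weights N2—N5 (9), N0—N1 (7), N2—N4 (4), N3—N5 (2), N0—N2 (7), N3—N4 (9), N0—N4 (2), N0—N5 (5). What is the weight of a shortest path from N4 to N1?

9

Comparing a few candidate routes:
N4 - N3 - N5 - N0 - N1: 9 + 2 + 5 + 7 = 23
N4 - N2 - N0 - N1: 4 + 7 + 7 = 18
N4 - N0 - N1: 2 + 7 = 9
N4 - N2 - N5 - N0 - N1: 4 + 9 + 5 + 7 = 25
The minimum is 9.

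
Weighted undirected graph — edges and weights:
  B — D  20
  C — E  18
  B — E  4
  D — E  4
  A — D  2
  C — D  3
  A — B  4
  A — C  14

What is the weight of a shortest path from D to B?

Checking several routes:
D -> E -> B: 4 + 4 = 8
D -> A -> B: 2 + 4 = 6
D -> B: 20
The minimum is 6.

6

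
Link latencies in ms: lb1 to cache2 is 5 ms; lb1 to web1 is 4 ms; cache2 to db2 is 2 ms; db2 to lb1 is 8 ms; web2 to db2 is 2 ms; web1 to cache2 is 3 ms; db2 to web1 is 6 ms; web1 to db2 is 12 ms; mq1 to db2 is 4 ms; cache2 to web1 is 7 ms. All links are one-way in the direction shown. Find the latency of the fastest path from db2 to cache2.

9

Candidate routes:
db2-lb1-cache2: 8 + 5 = 13
db2-web1-cache2: 6 + 3 = 9
db2-lb1-web1-cache2: 8 + 4 + 3 = 15
Shortest: 9 ms.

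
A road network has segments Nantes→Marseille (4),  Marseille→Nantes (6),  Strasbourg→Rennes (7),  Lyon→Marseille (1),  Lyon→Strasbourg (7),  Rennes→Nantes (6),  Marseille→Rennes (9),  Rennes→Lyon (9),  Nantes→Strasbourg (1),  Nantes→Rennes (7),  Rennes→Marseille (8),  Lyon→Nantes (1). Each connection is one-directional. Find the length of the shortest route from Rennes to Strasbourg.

Checking several routes:
Rennes -> Nantes -> Strasbourg: 6 + 1 = 7
Rennes -> Lyon -> Nantes -> Strasbourg: 9 + 1 + 1 = 11
Rennes -> Marseille -> Nantes -> Strasbourg: 8 + 6 + 1 = 15
The minimum is 7 km.

7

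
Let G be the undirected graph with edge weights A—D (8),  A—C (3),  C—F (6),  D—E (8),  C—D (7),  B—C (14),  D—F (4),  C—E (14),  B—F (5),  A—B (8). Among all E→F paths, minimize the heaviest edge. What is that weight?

8

Some routes from E to F:
E - D - C - A - B - F: max(8, 7, 3, 8, 5) = 8
E - D - A - C - F: max(8, 8, 3, 6) = 8
E - D - A - B - F: max(8, 8, 8, 5) = 8
E - D - F: max(8, 4) = 8
The minimum achievable maximum is 8.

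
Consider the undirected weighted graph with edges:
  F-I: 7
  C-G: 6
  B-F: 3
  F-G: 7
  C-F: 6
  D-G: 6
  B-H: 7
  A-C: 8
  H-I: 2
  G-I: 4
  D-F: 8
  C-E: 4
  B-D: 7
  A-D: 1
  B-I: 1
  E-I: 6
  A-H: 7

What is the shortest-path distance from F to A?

A few of the F→A routes:
F→B→I→G→D→A: 3 + 1 + 4 + 6 + 1 = 15
F→B→I→H→A: 3 + 1 + 2 + 7 = 13
F→C→A: 6 + 8 = 14
F→G→D→A: 7 + 6 + 1 = 14
F→B→D→A: 3 + 7 + 1 = 11
F→D→A: 8 + 1 = 9
The minimum is 9.

9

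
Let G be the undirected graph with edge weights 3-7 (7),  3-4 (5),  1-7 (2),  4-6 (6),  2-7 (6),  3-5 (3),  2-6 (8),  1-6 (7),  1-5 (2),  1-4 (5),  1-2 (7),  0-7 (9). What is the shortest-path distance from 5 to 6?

Checking several routes:
5-1-4-6: 2 + 5 + 6 = 13
5-1-2-6: 2 + 7 + 8 = 17
5-3-4-6: 3 + 5 + 6 = 14
5-1-7-2-6: 2 + 2 + 6 + 8 = 18
5-1-6: 2 + 7 = 9
Shortest: 9.

9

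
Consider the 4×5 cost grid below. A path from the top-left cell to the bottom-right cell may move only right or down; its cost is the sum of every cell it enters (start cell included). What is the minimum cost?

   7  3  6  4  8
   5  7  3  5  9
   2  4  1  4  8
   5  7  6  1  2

Best path: [0,0]→[1,0]→[2,0]→[2,1]→[2,2]→[2,3]→[3,3]→[3,4]
Cost: 7 + 5 + 2 + 4 + 1 + 4 + 1 + 2 = 26
For comparison, the top-then-right route costs 47.

26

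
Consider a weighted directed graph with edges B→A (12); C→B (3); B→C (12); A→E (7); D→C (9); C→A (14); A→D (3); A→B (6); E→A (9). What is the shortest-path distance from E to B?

15

Paths from E to B:
E-A-B: 9 + 6 = 15
E-A-D-C-B: 9 + 3 + 9 + 3 = 24
The minimum is 15.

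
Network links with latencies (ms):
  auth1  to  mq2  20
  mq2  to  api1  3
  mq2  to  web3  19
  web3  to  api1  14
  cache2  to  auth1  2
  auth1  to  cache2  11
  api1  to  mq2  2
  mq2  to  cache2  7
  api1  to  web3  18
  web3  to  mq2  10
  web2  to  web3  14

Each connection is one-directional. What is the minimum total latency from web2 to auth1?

Candidate routes:
web2→web3→mq2→cache2→auth1: 14 + 10 + 7 + 2 = 33
web2→web3→api1→mq2→cache2→auth1: 14 + 14 + 2 + 7 + 2 = 39
Best route has total 33 ms.

33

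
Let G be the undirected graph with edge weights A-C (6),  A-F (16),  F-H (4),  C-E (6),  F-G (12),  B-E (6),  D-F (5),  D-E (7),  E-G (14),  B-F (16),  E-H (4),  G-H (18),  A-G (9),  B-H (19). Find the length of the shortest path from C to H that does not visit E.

26

Candidate routes:
C→A→F→G→H: 6 + 16 + 12 + 18 = 52
C→A→G→F→H: 6 + 9 + 12 + 4 = 31
C→A→F→B→H: 6 + 16 + 16 + 19 = 57
C→A→G→F→B→H: 6 + 9 + 12 + 16 + 19 = 62
C→A→F→H: 6 + 16 + 4 = 26
C→A→G→H: 6 + 9 + 18 = 33
Shortest: 26.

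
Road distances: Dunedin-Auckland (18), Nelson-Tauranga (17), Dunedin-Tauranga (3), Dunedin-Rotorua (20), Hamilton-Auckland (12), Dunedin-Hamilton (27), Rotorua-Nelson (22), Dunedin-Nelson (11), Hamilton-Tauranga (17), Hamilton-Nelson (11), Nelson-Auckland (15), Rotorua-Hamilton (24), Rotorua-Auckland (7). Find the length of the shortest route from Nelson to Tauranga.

14

Checking several routes:
Nelson - Tauranga: 17
Nelson - Auckland - Dunedin - Tauranga: 15 + 18 + 3 = 36
Nelson - Dunedin - Tauranga: 11 + 3 = 14
Nelson - Hamilton - Tauranga: 11 + 17 = 28
The minimum is 14.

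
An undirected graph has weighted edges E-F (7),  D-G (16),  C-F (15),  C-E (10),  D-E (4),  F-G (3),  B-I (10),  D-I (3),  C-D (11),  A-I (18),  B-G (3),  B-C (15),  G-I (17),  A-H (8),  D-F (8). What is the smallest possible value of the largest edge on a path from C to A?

Checking several routes:
C → B → G → F → E → D → I → A: max(15, 3, 3, 7, 4, 3, 18) = 18
C → B → G → D → I → A: max(15, 3, 16, 3, 18) = 18
C → E → F → G → I → A: max(10, 7, 3, 17, 18) = 18
C → B → G → F → D → I → A: max(15, 3, 3, 8, 3, 18) = 18
C → B → G → I → A: max(15, 3, 17, 18) = 18
C → B → I → A: max(15, 10, 18) = 18
Best route has worst link 18.

18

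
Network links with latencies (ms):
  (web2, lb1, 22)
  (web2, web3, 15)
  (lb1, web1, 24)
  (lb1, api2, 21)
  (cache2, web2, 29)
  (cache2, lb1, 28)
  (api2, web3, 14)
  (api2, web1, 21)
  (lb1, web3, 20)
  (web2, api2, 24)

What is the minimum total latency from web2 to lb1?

22

Comparing a few candidate routes:
web2→web3→api2→lb1: 15 + 14 + 21 = 50
web2→lb1: 22
web2→web3→lb1: 15 + 20 = 35
web2→api2→lb1: 24 + 21 = 45
web2→cache2→lb1: 29 + 28 = 57
web2→api2→web3→lb1: 24 + 14 + 20 = 58
The minimum is 22 ms.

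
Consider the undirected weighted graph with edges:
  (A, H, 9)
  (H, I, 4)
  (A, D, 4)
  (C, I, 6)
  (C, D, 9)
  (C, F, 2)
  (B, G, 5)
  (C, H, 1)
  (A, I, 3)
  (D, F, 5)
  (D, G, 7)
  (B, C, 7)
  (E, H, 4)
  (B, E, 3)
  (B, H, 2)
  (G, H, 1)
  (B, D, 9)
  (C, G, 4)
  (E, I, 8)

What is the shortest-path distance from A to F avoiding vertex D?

Comparing a few candidate routes:
A - I - H - C - F: 3 + 4 + 1 + 2 = 10
A - I - H - G - C - F: 3 + 4 + 1 + 4 + 2 = 14
A - H - G - C - F: 9 + 1 + 4 + 2 = 16
A - I - C - F: 3 + 6 + 2 = 11
A - I - E - H - C - F: 3 + 8 + 4 + 1 + 2 = 18
A - H - C - F: 9 + 1 + 2 = 12
The minimum is 10.

10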